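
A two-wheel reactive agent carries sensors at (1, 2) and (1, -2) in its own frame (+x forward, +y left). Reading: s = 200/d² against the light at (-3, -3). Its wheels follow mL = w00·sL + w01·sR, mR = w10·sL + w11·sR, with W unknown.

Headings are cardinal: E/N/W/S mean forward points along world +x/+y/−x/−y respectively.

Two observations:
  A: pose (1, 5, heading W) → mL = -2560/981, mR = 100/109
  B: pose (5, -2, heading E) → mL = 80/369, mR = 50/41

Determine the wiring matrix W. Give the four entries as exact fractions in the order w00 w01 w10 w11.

obs A: pose=(1,5,W) → sL=40/9, sR=200/109, mL=-2560/981, mR=100/109
obs B: pose=(5,-2,E) → sL=20/9, sR=100/41, mL=80/369, mR=50/41
sensor matrix S = [[40/9, 200/109], [20/9, 100/41]]; det S = 272000/40221
solve [mL_A; mL_B] = S·[w00; w01] and [mR_A; mR_B] = S·[w10; w11]:
  w00 = -1, w01 = 1, w10 = 0, w11 = 1/2

-1 1 0 1/2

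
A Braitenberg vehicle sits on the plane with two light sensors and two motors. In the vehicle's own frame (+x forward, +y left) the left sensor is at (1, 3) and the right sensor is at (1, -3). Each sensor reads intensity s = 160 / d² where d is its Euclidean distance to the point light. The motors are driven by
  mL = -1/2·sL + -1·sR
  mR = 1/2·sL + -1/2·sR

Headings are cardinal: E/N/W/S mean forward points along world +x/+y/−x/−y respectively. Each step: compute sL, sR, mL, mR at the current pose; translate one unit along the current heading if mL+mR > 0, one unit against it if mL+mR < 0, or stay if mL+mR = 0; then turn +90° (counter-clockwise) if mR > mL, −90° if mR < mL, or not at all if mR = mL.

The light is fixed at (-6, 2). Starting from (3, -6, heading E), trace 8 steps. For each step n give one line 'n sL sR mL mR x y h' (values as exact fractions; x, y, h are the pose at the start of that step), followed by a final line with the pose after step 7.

n=0: pose=(3,-6,E); sL=32/25, sR=160/221; mL=-7536/5525, mR=1536/5525; mL+mR=-240/221 → advance -1; mR−mL=9072/5525 → turn +1·90°
n=1: pose=(2,-6,N); sL=80/37, sR=16/17; mL=-1272/629, mR=384/629; mL+mR=-24/17 → advance -1; mR−mL=1656/629 → turn +1·90°
n=2: pose=(2,-7,W); sL=160/193, sR=32/17; mL=-7536/3281, mR=-1728/3281; mL+mR=-48/17 → advance -1; mR−mL=5808/3281 → turn +1·90°
n=3: pose=(3,-7,S); sL=40/61, sR=20/17; mL=-1560/1037, mR=-270/1037; mL+mR=-30/17 → advance -1; mR−mL=1290/1037 → turn +1·90°
n=4: pose=(3,-6,E); sL=32/25, sR=160/221; mL=-7536/5525, mR=1536/5525; mL+mR=-240/221 → advance -1; mR−mL=9072/5525 → turn +1·90°
n=5: pose=(2,-6,N); sL=80/37, sR=16/17; mL=-1272/629, mR=384/629; mL+mR=-24/17 → advance -1; mR−mL=1656/629 → turn +1·90°
n=6: pose=(2,-7,W); sL=160/193, sR=32/17; mL=-7536/3281, mR=-1728/3281; mL+mR=-48/17 → advance -1; mR−mL=5808/3281 → turn +1·90°
n=7: pose=(3,-7,S); sL=40/61, sR=20/17; mL=-1560/1037, mR=-270/1037; mL+mR=-30/17 → advance -1; mR−mL=1290/1037 → turn +1·90°

0 32/25 160/221 -7536/5525 1536/5525 3 -6 E
1 80/37 16/17 -1272/629 384/629 2 -6 N
2 160/193 32/17 -7536/3281 -1728/3281 2 -7 W
3 40/61 20/17 -1560/1037 -270/1037 3 -7 S
4 32/25 160/221 -7536/5525 1536/5525 3 -6 E
5 80/37 16/17 -1272/629 384/629 2 -6 N
6 160/193 32/17 -7536/3281 -1728/3281 2 -7 W
7 40/61 20/17 -1560/1037 -270/1037 3 -7 S
final 3 -6 E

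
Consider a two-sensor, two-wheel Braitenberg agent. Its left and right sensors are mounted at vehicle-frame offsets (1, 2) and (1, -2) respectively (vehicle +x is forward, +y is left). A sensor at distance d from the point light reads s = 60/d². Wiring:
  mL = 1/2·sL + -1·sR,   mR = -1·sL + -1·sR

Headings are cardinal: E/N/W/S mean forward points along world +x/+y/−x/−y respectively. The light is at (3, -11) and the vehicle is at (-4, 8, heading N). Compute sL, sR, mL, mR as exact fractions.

60/481 12/85 -3222/40885 -10872/40885

left sensor world pos  = (-6, 9); dL² = 481
right sensor world pos = (-2, 9); dR² = 425
sL = 60/481 = 60/481
sR = 60/425 = 12/85
mL = 1/2·sL + -1·sR = -3222/40885
mR = -1·sL + -1·sR = -10872/40885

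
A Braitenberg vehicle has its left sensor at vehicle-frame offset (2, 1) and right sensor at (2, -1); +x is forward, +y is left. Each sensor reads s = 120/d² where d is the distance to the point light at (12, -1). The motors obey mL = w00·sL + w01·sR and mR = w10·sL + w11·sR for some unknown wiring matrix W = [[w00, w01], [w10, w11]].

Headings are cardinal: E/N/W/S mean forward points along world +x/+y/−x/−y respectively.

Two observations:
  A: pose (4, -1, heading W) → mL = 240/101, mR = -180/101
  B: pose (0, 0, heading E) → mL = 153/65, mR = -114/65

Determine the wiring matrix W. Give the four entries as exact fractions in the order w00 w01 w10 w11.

obs A: pose=(4,-1,W) → sL=120/101, sR=120/101, mL=240/101, mR=-180/101
obs B: pose=(0,0,E) → sL=15/13, sR=6/5, mL=153/65, mR=-114/65
sensor matrix S = [[120/101, 120/101], [15/13, 6/5]]; det S = 72/1313
solve [mL_A; mL_B] = S·[w00; w01] and [mR_A; mR_B] = S·[w10; w11]:
  w00 = 1, w01 = 1, w10 = -1, w11 = -1/2

1 1 -1 -1/2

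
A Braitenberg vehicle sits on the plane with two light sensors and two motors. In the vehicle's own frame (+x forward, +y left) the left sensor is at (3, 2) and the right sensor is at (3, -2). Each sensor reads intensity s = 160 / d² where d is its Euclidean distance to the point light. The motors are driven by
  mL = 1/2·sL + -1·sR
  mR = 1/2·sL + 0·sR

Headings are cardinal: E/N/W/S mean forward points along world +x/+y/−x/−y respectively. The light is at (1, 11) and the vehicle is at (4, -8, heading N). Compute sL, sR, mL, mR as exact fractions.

left sensor world pos  = (2, -5); dL² = 257
right sensor world pos = (6, -5); dR² = 281
sL = 160/257 = 160/257
sR = 160/281 = 160/281
mL = 1/2·sL + -1·sR = -18640/72217
mR = 1/2·sL + 0·sR = 80/257

160/257 160/281 -18640/72217 80/257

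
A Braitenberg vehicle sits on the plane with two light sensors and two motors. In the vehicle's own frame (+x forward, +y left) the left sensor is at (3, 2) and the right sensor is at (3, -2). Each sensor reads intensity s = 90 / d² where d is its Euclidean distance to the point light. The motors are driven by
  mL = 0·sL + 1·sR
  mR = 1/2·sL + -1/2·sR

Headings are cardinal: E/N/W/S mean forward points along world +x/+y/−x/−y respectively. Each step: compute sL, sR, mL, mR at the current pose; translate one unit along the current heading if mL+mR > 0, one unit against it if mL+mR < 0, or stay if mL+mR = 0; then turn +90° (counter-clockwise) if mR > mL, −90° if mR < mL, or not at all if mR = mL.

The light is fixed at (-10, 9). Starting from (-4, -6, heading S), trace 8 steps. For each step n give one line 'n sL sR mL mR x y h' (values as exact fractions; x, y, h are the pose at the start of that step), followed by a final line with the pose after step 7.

n=0: pose=(-4,-6,S); sL=45/194, sR=9/34; mL=9/34, mR=-27/1649; mL+mR=819/3298 → advance +1; mR−mL=-927/3298 → turn -1·90°
n=1: pose=(-4,-7,W); sL=10/37, sR=18/41; mL=18/41, mR=-128/1517; mL+mR=538/1517 → advance +1; mR−mL=-794/1517 → turn -1·90°
n=2: pose=(-5,-7,N); sL=45/89, sR=45/109; mL=45/109, mR=450/9701; mL+mR=4455/9701 → advance +1; mR−mL=-3555/9701 → turn -1·90°
n=3: pose=(-5,-6,E); sL=90/233, sR=90/353; mL=90/353, mR=5400/82249; mL+mR=26370/82249 → advance +1; mR−mL=-15570/82249 → turn -1·90°
n=4: pose=(-4,-6,S); sL=45/194, sR=9/34; mL=9/34, mR=-27/1649; mL+mR=819/3298 → advance +1; mR−mL=-927/3298 → turn -1·90°
n=5: pose=(-4,-7,W); sL=10/37, sR=18/41; mL=18/41, mR=-128/1517; mL+mR=538/1517 → advance +1; mR−mL=-794/1517 → turn -1·90°
n=6: pose=(-5,-7,N); sL=45/89, sR=45/109; mL=45/109, mR=450/9701; mL+mR=4455/9701 → advance +1; mR−mL=-3555/9701 → turn -1·90°
n=7: pose=(-5,-6,E); sL=90/233, sR=90/353; mL=90/353, mR=5400/82249; mL+mR=26370/82249 → advance +1; mR−mL=-15570/82249 → turn -1·90°

0 45/194 9/34 9/34 -27/1649 -4 -6 S
1 10/37 18/41 18/41 -128/1517 -4 -7 W
2 45/89 45/109 45/109 450/9701 -5 -7 N
3 90/233 90/353 90/353 5400/82249 -5 -6 E
4 45/194 9/34 9/34 -27/1649 -4 -6 S
5 10/37 18/41 18/41 -128/1517 -4 -7 W
6 45/89 45/109 45/109 450/9701 -5 -7 N
7 90/233 90/353 90/353 5400/82249 -5 -6 E
final -4 -6 S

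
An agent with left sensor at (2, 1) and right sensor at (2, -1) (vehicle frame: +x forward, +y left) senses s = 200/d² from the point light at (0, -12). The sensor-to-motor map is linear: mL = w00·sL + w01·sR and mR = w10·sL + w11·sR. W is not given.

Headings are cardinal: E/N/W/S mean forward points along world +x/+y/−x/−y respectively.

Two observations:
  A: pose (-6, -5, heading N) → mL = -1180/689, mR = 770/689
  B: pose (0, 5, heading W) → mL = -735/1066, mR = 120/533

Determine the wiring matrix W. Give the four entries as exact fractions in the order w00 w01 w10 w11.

obs A: pose=(-6,-5,N) → sL=20/13, sR=100/53, mL=-1180/689, mR=770/689
obs B: pose=(0,5,W) → sL=10/13, sR=25/41, mL=-735/1066, mR=120/533
sensor matrix S = [[20/13, 100/53], [10/13, 25/41]]; det S = -14500/28249
solve [mL_A; mL_B] = S·[w00; w01] and [mR_A; mR_B] = S·[w10; w11]:
  w00 = -1/2, w01 = -1/2, w10 = -1/2, w11 = 1

-1/2 -1/2 -1/2 1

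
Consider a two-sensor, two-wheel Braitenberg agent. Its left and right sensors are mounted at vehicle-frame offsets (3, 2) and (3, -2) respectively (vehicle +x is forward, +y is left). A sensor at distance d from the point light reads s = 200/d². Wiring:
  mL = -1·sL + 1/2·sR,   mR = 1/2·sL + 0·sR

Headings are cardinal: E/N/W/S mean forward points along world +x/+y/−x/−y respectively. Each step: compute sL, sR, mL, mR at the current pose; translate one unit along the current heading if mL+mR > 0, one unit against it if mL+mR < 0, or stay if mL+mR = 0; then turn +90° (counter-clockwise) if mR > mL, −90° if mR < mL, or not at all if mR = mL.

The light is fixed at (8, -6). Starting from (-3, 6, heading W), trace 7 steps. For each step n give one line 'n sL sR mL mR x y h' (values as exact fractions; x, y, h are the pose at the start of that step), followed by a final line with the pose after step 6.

n=0: pose=(-3,6,W); sL=25/37, sR=25/49; mL=-1525/3626, mR=25/74; mL+mR=-150/1813 → advance -1; mR−mL=1375/1813 → turn +1·90°
n=1: pose=(-2,6,S); sL=40/29, sR=8/9; mL=-244/261, mR=20/29; mL+mR=-64/261 → advance -1; mR−mL=424/261 → turn +1·90°
n=2: pose=(-2,7,E); sL=100/137, sR=20/17; mL=-330/2329, mR=50/137; mL+mR=520/2329 → advance +1; mR−mL=1180/2329 → turn +1·90°
n=3: pose=(-1,7,N); sL=200/377, sR=40/61; mL=-4660/22997, mR=100/377; mL+mR=1440/22997 → advance +1; mR−mL=10760/22997 → turn +1·90°
n=4: pose=(-1,8,W); sL=25/36, sR=1/2; mL=-4/9, mR=25/72; mL+mR=-7/72 → advance -1; mR−mL=19/24 → turn +1·90°
n=5: pose=(0,8,S); sL=200/157, sR=200/221; mL=-28500/34697, mR=100/157; mL+mR=-6400/34697 → advance -1; mR−mL=50600/34697 → turn +1·90°
n=6: pose=(0,9,E); sL=100/157, sR=100/97; mL=-1850/15229, mR=50/157; mL+mR=3000/15229 → advance +1; mR−mL=6700/15229 → turn +1·90°

0 25/37 25/49 -1525/3626 25/74 -3 6 W
1 40/29 8/9 -244/261 20/29 -2 6 S
2 100/137 20/17 -330/2329 50/137 -2 7 E
3 200/377 40/61 -4660/22997 100/377 -1 7 N
4 25/36 1/2 -4/9 25/72 -1 8 W
5 200/157 200/221 -28500/34697 100/157 0 8 S
6 100/157 100/97 -1850/15229 50/157 0 9 E
final 1 9 N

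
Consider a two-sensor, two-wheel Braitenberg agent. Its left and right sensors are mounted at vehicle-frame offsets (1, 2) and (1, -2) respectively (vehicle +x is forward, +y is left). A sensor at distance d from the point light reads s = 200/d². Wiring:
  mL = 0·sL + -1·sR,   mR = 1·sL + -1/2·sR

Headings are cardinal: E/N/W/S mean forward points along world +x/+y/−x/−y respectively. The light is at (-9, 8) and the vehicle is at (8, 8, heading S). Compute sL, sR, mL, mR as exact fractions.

left sensor world pos  = (10, 7); dL² = 362
right sensor world pos = (6, 7); dR² = 226
sL = 200/362 = 100/181
sR = 200/226 = 100/113
mL = 0·sL + -1·sR = -100/113
mR = 1·sL + -1/2·sR = 2250/20453

100/181 100/113 -100/113 2250/20453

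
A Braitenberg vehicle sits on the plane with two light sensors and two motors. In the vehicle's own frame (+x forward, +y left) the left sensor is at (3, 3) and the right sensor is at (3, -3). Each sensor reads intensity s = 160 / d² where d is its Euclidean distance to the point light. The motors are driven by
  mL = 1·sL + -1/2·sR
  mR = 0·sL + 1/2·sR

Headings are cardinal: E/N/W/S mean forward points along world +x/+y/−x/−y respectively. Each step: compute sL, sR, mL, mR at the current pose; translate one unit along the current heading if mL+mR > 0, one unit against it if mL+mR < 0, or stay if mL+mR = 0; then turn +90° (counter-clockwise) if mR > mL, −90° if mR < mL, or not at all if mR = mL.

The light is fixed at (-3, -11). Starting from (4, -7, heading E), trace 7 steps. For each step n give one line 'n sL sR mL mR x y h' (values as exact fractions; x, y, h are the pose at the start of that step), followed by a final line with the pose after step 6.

0 160/149 160/101 4240/15049 80/101 4 -7 E
1 80/37 16/17 1064/629 8/17 5 -7 N
2 32/37 32/25 208/925 16/25 5 -6 E
3 8/5 10/13 79/65 5/13 6 -6 N
4 32/45 160/153 16/85 80/153 6 -5 E
5 16/13 16/25 296/325 8/25 7 -5 N
6 160/269 32/37 1616/9953 16/37 7 -4 E
final 8 -4 N

n=0: pose=(4,-7,E); sL=160/149, sR=160/101; mL=4240/15049, mR=80/101; mL+mR=160/149 → advance +1; mR−mL=7680/15049 → turn +1·90°
n=1: pose=(5,-7,N); sL=80/37, sR=16/17; mL=1064/629, mR=8/17; mL+mR=80/37 → advance +1; mR−mL=-768/629 → turn -1·90°
n=2: pose=(5,-6,E); sL=32/37, sR=32/25; mL=208/925, mR=16/25; mL+mR=32/37 → advance +1; mR−mL=384/925 → turn +1·90°
n=3: pose=(6,-6,N); sL=8/5, sR=10/13; mL=79/65, mR=5/13; mL+mR=8/5 → advance +1; mR−mL=-54/65 → turn -1·90°
n=4: pose=(6,-5,E); sL=32/45, sR=160/153; mL=16/85, mR=80/153; mL+mR=32/45 → advance +1; mR−mL=256/765 → turn +1·90°
n=5: pose=(7,-5,N); sL=16/13, sR=16/25; mL=296/325, mR=8/25; mL+mR=16/13 → advance +1; mR−mL=-192/325 → turn -1·90°
n=6: pose=(7,-4,E); sL=160/269, sR=32/37; mL=1616/9953, mR=16/37; mL+mR=160/269 → advance +1; mR−mL=2688/9953 → turn +1·90°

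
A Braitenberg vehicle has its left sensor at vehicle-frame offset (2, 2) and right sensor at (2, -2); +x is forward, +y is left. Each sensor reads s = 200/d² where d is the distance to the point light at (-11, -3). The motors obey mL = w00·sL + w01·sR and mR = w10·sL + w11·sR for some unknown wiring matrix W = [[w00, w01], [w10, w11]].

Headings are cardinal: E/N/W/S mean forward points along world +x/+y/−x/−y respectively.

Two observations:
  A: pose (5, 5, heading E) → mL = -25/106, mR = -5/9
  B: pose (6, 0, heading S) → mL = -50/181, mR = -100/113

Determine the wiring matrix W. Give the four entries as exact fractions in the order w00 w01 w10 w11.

-1/2 0 0 -1

obs A: pose=(5,5,E) → sL=25/53, sR=5/9, mL=-25/106, mR=-5/9
obs B: pose=(6,0,S) → sL=100/181, sR=100/113, mL=-50/181, mR=-100/113
sensor matrix S = [[25/53, 5/9], [100/181, 100/113]]; det S = 1078000/9756081
solve [mL_A; mL_B] = S·[w00; w01] and [mR_A; mR_B] = S·[w10; w11]:
  w00 = -1/2, w01 = 0, w10 = 0, w11 = -1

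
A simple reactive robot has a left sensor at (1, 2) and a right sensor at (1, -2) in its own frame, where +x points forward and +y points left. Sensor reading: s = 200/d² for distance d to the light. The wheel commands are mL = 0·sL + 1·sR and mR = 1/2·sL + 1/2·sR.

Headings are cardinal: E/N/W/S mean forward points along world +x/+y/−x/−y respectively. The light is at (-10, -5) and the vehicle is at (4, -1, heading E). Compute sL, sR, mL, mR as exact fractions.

200/261 200/229 200/229 49000/59769

left sensor world pos  = (5, 1); dL² = 261
right sensor world pos = (5, -3); dR² = 229
sL = 200/261 = 200/261
sR = 200/229 = 200/229
mL = 0·sL + 1·sR = 200/229
mR = 1/2·sL + 1/2·sR = 49000/59769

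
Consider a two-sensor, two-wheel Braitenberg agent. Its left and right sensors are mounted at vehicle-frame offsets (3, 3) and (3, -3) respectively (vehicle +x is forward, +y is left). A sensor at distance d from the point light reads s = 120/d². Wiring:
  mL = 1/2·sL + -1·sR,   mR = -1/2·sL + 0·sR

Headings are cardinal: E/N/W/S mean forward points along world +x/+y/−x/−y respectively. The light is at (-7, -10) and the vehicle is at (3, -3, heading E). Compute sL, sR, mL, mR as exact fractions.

left sensor world pos  = (6, 0); dL² = 269
right sensor world pos = (6, -6); dR² = 185
sL = 120/269 = 120/269
sR = 120/185 = 24/37
mL = 1/2·sL + -1·sR = -4236/9953
mR = -1/2·sL + 0·sR = -60/269

120/269 24/37 -4236/9953 -60/269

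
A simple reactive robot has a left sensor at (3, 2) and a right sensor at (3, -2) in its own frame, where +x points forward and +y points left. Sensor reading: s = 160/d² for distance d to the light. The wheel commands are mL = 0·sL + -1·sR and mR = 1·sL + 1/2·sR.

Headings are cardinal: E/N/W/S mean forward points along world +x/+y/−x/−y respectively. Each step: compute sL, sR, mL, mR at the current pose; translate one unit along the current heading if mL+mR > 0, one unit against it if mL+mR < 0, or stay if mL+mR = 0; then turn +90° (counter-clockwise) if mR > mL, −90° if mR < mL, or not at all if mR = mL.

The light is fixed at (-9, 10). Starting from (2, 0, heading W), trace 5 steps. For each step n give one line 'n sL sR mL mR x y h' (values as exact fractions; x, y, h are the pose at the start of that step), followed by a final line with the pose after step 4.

n=0: pose=(2,0,W); sL=10/13, sR=5/4; mL=-5/4, mR=145/104; mL+mR=15/104 → advance +1; mR−mL=275/104 → turn +1·90°
n=1: pose=(1,0,S); sL=160/313, sR=160/233; mL=-160/233, mR=62320/72929; mL+mR=12240/72929 → advance +1; mR−mL=112400/72929 → turn +1·90°
n=2: pose=(1,-1,E); sL=16/25, sR=80/169; mL=-80/169, mR=3704/4225; mL+mR=1704/4225 → advance +1; mR−mL=5704/4225 → turn +1·90°
n=3: pose=(2,-1,N); sL=32/29, sR=160/233; mL=-160/233, mR=9776/6757; mL+mR=5136/6757 → advance +1; mR−mL=14416/6757 → turn +1·90°
n=4: pose=(2,0,W); sL=10/13, sR=5/4; mL=-5/4, mR=145/104; mL+mR=15/104 → advance +1; mR−mL=275/104 → turn +1·90°

0 10/13 5/4 -5/4 145/104 2 0 W
1 160/313 160/233 -160/233 62320/72929 1 0 S
2 16/25 80/169 -80/169 3704/4225 1 -1 E
3 32/29 160/233 -160/233 9776/6757 2 -1 N
4 10/13 5/4 -5/4 145/104 2 0 W
final 1 0 S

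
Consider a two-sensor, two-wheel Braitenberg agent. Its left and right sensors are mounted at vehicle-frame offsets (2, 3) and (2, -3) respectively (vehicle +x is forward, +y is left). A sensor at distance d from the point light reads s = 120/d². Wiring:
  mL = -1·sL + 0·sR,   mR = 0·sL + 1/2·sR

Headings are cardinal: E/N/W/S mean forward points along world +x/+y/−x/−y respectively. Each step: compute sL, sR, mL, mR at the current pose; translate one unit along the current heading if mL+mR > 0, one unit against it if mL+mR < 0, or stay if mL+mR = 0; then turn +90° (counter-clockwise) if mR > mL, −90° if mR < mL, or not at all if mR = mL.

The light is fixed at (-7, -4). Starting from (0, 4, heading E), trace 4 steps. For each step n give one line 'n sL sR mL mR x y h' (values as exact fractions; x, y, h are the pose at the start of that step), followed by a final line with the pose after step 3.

0 60/101 60/53 -60/101 30/53 0 4 E
1 120/109 120/181 -120/109 60/181 -1 4 N
2 15/4 30/29 -15/4 15/29 -1 3 W
3 24/25 120/41 -24/25 60/41 0 3 S
final 0 2 E

n=0: pose=(0,4,E); sL=60/101, sR=60/53; mL=-60/101, mR=30/53; mL+mR=-150/5353 → advance -1; mR−mL=6210/5353 → turn +1·90°
n=1: pose=(-1,4,N); sL=120/109, sR=120/181; mL=-120/109, mR=60/181; mL+mR=-15180/19729 → advance -1; mR−mL=28260/19729 → turn +1·90°
n=2: pose=(-1,3,W); sL=15/4, sR=30/29; mL=-15/4, mR=15/29; mL+mR=-375/116 → advance -1; mR−mL=495/116 → turn +1·90°
n=3: pose=(0,3,S); sL=24/25, sR=120/41; mL=-24/25, mR=60/41; mL+mR=516/1025 → advance +1; mR−mL=2484/1025 → turn +1·90°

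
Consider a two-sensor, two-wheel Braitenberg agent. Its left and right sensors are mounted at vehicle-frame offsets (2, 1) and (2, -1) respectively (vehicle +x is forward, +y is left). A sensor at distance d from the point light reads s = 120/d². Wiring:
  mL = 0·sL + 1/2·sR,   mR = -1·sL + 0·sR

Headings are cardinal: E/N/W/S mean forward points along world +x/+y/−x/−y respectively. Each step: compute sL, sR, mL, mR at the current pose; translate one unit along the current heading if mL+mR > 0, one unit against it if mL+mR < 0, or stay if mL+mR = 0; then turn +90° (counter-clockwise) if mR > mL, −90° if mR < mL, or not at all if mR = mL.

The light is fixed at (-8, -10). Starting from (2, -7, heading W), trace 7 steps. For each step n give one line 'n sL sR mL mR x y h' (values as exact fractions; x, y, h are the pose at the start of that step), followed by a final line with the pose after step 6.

0 30/17 3/2 3/4 -30/17 2 -7 W
1 24/25 120/169 60/169 -24/25 3 -7 N
2 60/89 12/17 6/17 -60/89 3 -8 E
3 120/121 40/27 20/27 -120/121 2 -8 S
4 30/17 3/2 3/4 -30/17 2 -7 W
5 24/25 120/169 60/169 -24/25 3 -7 N
6 60/89 12/17 6/17 -60/89 3 -8 E
final 2 -8 S

n=0: pose=(2,-7,W); sL=30/17, sR=3/2; mL=3/4, mR=-30/17; mL+mR=-69/68 → advance -1; mR−mL=-171/68 → turn -1·90°
n=1: pose=(3,-7,N); sL=24/25, sR=120/169; mL=60/169, mR=-24/25; mL+mR=-2556/4225 → advance -1; mR−mL=-5556/4225 → turn -1·90°
n=2: pose=(3,-8,E); sL=60/89, sR=12/17; mL=6/17, mR=-60/89; mL+mR=-486/1513 → advance -1; mR−mL=-1554/1513 → turn -1·90°
n=3: pose=(2,-8,S); sL=120/121, sR=40/27; mL=20/27, mR=-120/121; mL+mR=-820/3267 → advance -1; mR−mL=-5660/3267 → turn -1·90°
n=4: pose=(2,-7,W); sL=30/17, sR=3/2; mL=3/4, mR=-30/17; mL+mR=-69/68 → advance -1; mR−mL=-171/68 → turn -1·90°
n=5: pose=(3,-7,N); sL=24/25, sR=120/169; mL=60/169, mR=-24/25; mL+mR=-2556/4225 → advance -1; mR−mL=-5556/4225 → turn -1·90°
n=6: pose=(3,-8,E); sL=60/89, sR=12/17; mL=6/17, mR=-60/89; mL+mR=-486/1513 → advance -1; mR−mL=-1554/1513 → turn -1·90°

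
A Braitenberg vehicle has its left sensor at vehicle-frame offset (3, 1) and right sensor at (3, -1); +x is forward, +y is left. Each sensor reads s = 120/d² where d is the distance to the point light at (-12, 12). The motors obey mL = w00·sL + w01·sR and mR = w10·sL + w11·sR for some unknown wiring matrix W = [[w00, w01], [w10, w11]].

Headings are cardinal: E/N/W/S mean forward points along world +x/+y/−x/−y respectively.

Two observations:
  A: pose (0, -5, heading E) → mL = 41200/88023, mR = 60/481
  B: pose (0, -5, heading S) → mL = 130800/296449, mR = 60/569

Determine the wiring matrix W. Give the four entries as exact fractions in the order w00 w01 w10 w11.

obs A: pose=(0,-5,E) → sL=120/481, sR=40/183, mL=41200/88023, mR=60/481
obs B: pose=(0,-5,S) → sL=120/569, sR=120/521, mL=130800/296449, mR=60/569
sensor matrix S = [[120/481, 40/183], [120/569, 120/521]]; det S = 98848000/8698110109
solve [mL_A; mL_B] = S·[w00; w01] and [mR_A; mR_B] = S·[w10; w11]:
  w00 = 1, w01 = 1, w10 = 1/2, w11 = 0

1 1 1/2 0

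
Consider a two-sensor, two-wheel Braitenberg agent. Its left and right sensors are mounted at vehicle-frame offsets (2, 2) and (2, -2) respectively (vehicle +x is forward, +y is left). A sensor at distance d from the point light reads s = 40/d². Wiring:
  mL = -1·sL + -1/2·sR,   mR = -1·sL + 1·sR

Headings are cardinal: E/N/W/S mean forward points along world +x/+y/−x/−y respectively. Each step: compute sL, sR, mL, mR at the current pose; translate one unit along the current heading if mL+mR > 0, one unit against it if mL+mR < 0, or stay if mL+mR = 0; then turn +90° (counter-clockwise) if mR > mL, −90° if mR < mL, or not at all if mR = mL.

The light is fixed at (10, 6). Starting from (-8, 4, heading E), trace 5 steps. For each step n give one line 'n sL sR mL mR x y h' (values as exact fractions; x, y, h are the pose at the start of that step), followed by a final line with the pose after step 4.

n=0: pose=(-8,4,E); sL=5/32, sR=5/34; mL=-125/544, mR=-5/544; mL+mR=-65/272 → advance -1; mR−mL=15/68 → turn +1·90°
n=1: pose=(-9,4,N); sL=40/441, sR=40/289; mL=-20380/127449, mR=6080/127449; mL+mR=-14300/127449 → advance -1; mR−mL=60/289 → turn +1·90°
n=2: pose=(-9,3,W); sL=20/233, sR=20/221; mL=-6750/51493, mR=240/51493; mL+mR=-6510/51493 → advance -1; mR−mL=30/221 → turn +1·90°
n=3: pose=(-8,3,S); sL=40/281, sR=8/85; mL=-4524/23885, mR=-1152/23885; mL+mR=-5676/23885 → advance -1; mR−mL=12/85 → turn +1·90°
n=4: pose=(-8,4,E); sL=5/32, sR=5/34; mL=-125/544, mR=-5/544; mL+mR=-65/272 → advance -1; mR−mL=15/68 → turn +1·90°

0 5/32 5/34 -125/544 -5/544 -8 4 E
1 40/441 40/289 -20380/127449 6080/127449 -9 4 N
2 20/233 20/221 -6750/51493 240/51493 -9 3 W
3 40/281 8/85 -4524/23885 -1152/23885 -8 3 S
4 5/32 5/34 -125/544 -5/544 -8 4 E
final -9 4 N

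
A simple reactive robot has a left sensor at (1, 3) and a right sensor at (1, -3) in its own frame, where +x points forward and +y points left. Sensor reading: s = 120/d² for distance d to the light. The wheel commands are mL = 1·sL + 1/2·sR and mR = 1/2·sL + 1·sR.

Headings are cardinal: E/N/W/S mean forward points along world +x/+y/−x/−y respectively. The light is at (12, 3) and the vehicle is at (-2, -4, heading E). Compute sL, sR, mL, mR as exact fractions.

24/37 120/269 8676/9953 7668/9953

left sensor world pos  = (-1, -1); dL² = 185
right sensor world pos = (-1, -7); dR² = 269
sL = 120/185 = 24/37
sR = 120/269 = 120/269
mL = 1·sL + 1/2·sR = 8676/9953
mR = 1/2·sL + 1·sR = 7668/9953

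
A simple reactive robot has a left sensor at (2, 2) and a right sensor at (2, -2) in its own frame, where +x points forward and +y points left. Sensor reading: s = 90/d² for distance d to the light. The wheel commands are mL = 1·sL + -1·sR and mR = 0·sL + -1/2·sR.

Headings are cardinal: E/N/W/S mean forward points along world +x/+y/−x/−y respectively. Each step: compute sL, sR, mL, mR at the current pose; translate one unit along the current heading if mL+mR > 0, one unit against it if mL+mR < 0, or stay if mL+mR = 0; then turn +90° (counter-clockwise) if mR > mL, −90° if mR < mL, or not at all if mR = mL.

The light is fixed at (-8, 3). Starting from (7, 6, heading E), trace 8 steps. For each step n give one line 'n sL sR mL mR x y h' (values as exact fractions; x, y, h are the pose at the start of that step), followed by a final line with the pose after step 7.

n=0: pose=(7,6,E); sL=45/157, sR=9/29; mL=-108/4553, mR=-9/58; mL+mR=-1629/9106 → advance -1; mR−mL=-1197/9106 → turn -1·90°
n=1: pose=(6,6,S); sL=90/257, sR=18/29; mL=-2016/7453, mR=-9/29; mL+mR=-4329/7453 → advance -1; mR−mL=-297/7453 → turn -1·90°
n=2: pose=(6,7,W); sL=45/74, sR=1/2; mL=4/37, mR=-1/4; mL+mR=-21/148 → advance -1; mR−mL=-53/148 → turn -1·90°
n=3: pose=(7,7,N); sL=18/41, sR=18/65; mL=432/2665, mR=-9/65; mL+mR=63/2665 → advance +1; mR−mL=-801/2665 → turn -1·90°
n=4: pose=(7,8,E); sL=45/169, sR=45/149; mL=-900/25181, mR=-45/298; mL+mR=-9405/50362 → advance -1; mR−mL=-5805/50362 → turn -1·90°
n=5: pose=(6,8,S); sL=18/53, sR=10/17; mL=-224/901, mR=-5/17; mL+mR=-489/901 → advance -1; mR−mL=-41/901 → turn -1·90°
n=6: pose=(6,9,W); sL=9/16, sR=45/104; mL=27/208, mR=-45/208; mL+mR=-9/104 → advance -1; mR−mL=-9/26 → turn -1·90°
n=7: pose=(7,9,N); sL=90/233, sR=90/353; mL=10800/82249, mR=-45/353; mL+mR=315/82249 → advance +1; mR−mL=-21285/82249 → turn -1·90°

0 45/157 9/29 -108/4553 -9/58 7 6 E
1 90/257 18/29 -2016/7453 -9/29 6 6 S
2 45/74 1/2 4/37 -1/4 6 7 W
3 18/41 18/65 432/2665 -9/65 7 7 N
4 45/169 45/149 -900/25181 -45/298 7 8 E
5 18/53 10/17 -224/901 -5/17 6 8 S
6 9/16 45/104 27/208 -45/208 6 9 W
7 90/233 90/353 10800/82249 -45/353 7 9 N
final 7 10 E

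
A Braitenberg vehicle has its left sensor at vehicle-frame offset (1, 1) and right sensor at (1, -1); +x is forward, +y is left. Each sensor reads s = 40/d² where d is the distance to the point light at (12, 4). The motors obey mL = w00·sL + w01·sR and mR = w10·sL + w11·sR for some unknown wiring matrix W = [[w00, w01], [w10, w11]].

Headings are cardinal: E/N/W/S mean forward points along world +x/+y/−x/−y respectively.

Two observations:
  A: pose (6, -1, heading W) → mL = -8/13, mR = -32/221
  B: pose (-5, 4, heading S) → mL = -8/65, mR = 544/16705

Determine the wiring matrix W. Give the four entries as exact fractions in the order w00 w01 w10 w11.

obs A: pose=(6,-1,W) → sL=8/17, sR=8/13, mL=-8/13, mR=-32/221
obs B: pose=(-5,4,S) → sL=40/257, sR=8/65, mL=-8/65, mR=544/16705
sensor matrix S = [[8/17, 8/13], [40/257, 8/65]]; det S = -10752/283985
solve [mL_A; mL_B] = S·[w00; w01] and [mR_A; mR_B] = S·[w10; w11]:
  w00 = 0, w01 = -1, w10 = 1, w11 = -1

0 -1 1 -1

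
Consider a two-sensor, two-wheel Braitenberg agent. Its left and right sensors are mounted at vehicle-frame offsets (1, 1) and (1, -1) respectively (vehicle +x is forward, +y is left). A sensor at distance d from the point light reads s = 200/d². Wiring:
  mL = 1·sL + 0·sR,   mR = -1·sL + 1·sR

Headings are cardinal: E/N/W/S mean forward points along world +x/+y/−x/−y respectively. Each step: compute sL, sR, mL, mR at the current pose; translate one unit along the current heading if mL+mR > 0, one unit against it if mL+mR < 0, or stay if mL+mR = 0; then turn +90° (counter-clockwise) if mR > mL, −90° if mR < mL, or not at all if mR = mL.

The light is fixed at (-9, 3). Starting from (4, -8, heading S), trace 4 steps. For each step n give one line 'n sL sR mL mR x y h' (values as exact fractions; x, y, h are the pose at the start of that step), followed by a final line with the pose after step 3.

n=0: pose=(4,-8,S); sL=10/17, sR=25/36; mL=10/17, mR=65/612; mL+mR=25/36 → advance +1; mR−mL=-295/612 → turn -1·90°
n=1: pose=(4,-9,W); sL=200/313, sR=40/53; mL=200/313, mR=1920/16589; mL+mR=40/53 → advance +1; mR−mL=-8680/16589 → turn -1·90°
n=2: pose=(3,-9,N); sL=100/121, sR=20/29; mL=100/121, mR=-480/3509; mL+mR=20/29 → advance +1; mR−mL=-3380/3509 → turn -1·90°
n=3: pose=(3,-8,E); sL=200/269, sR=200/313; mL=200/269, mR=-8800/84197; mL+mR=200/313 → advance +1; mR−mL=-71400/84197 → turn -1·90°

0 10/17 25/36 10/17 65/612 4 -8 S
1 200/313 40/53 200/313 1920/16589 4 -9 W
2 100/121 20/29 100/121 -480/3509 3 -9 N
3 200/269 200/313 200/269 -8800/84197 3 -8 E
final 4 -8 S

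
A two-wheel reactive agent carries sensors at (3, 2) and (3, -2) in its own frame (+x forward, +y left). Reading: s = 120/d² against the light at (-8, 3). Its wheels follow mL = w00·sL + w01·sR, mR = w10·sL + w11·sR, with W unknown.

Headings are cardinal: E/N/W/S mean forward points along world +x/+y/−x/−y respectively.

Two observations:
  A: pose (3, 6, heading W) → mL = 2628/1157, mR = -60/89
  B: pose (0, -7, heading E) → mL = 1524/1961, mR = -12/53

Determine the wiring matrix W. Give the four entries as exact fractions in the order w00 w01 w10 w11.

1/2 1 0 -1/2

obs A: pose=(3,6,W) → sL=24/13, sR=120/89, mL=2628/1157, mR=-60/89
obs B: pose=(0,-7,E) → sL=24/37, sR=24/53, mL=1524/1961, mR=-12/53
sensor matrix S = [[24/13, 120/89], [24/37, 24/53]]; det S = -87552/2268877
solve [mL_A; mL_B] = S·[w00; w01] and [mR_A; mR_B] = S·[w10; w11]:
  w00 = 1/2, w01 = 1, w10 = 0, w11 = -1/2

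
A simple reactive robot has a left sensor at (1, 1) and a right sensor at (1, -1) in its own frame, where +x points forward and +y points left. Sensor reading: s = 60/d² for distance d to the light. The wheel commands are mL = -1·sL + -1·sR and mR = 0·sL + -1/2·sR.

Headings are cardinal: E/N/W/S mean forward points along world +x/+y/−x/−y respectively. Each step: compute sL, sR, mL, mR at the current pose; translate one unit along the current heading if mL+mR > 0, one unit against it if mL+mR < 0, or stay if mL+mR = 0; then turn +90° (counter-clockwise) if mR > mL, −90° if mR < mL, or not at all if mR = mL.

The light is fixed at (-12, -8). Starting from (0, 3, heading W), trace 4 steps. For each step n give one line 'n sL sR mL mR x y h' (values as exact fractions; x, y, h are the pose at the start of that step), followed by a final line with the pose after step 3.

n=0: pose=(0,3,W); sL=60/221, sR=12/53; mL=-5832/11713, mR=-6/53; mL+mR=-7158/11713 → advance -1; mR−mL=4506/11713 → turn +1·90°
n=1: pose=(1,3,S); sL=15/74, sR=15/61; mL=-2025/4514, mR=-15/122; mL+mR=-1290/2257 → advance -1; mR−mL=735/2257 → turn +1·90°
n=2: pose=(1,4,E); sL=12/73, sR=60/317; mL=-8184/23141, mR=-30/317; mL+mR=-10374/23141 → advance -1; mR−mL=5994/23141 → turn +1·90°
n=3: pose=(0,4,N); sL=6/29, sR=30/169; mL=-1884/4901, mR=-15/169; mL+mR=-2319/4901 → advance -1; mR−mL=1449/4901 → turn +1·90°

0 60/221 12/53 -5832/11713 -6/53 0 3 W
1 15/74 15/61 -2025/4514 -15/122 1 3 S
2 12/73 60/317 -8184/23141 -30/317 1 4 E
3 6/29 30/169 -1884/4901 -15/169 0 4 N
final 0 3 W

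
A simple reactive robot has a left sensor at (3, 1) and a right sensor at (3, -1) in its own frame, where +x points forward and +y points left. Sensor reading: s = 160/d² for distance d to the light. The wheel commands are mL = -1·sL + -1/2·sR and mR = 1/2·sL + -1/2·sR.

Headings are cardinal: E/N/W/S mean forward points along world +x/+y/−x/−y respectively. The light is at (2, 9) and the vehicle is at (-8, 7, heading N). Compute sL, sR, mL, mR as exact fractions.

left sensor world pos  = (-9, 10); dL² = 122
right sensor world pos = (-7, 10); dR² = 82
sL = 160/122 = 80/61
sR = 160/82 = 80/41
mL = -1·sL + -1/2·sR = -5720/2501
mR = 1/2·sL + -1/2·sR = -800/2501

80/61 80/41 -5720/2501 -800/2501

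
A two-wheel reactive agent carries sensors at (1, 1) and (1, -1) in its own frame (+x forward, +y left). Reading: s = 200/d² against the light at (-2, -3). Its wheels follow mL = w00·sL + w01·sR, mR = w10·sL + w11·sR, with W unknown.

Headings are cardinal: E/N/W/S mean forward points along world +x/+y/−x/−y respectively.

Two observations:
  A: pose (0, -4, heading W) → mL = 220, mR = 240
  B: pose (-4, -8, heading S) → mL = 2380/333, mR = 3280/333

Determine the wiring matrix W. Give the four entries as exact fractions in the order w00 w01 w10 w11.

1/2 1 1 1

obs A: pose=(0,-4,W) → sL=40, sR=200, mL=220, mR=240
obs B: pose=(-4,-8,S) → sL=200/37, sR=40/9, mL=2380/333, mR=3280/333
sensor matrix S = [[40, 200], [200/37, 40/9]]; det S = -300800/333
solve [mL_A; mL_B] = S·[w00; w01] and [mR_A; mR_B] = S·[w10; w11]:
  w00 = 1/2, w01 = 1, w10 = 1, w11 = 1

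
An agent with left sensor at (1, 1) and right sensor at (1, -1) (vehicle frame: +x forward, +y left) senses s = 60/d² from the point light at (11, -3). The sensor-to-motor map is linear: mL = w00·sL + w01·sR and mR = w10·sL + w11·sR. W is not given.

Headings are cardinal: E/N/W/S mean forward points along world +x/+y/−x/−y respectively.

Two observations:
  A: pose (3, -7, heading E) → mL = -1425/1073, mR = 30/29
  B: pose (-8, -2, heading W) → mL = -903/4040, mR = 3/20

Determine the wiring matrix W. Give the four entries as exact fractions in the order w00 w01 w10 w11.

obs A: pose=(3,-7,E) → sL=30/29, sR=30/37, mL=-1425/1073, mR=30/29
obs B: pose=(-8,-2,W) → sL=3/20, sR=15/101, mL=-903/4040, mR=3/20
sensor matrix S = [[30/29, 30/37], [3/20, 15/101]]; det S = 6939/216746
solve [mL_A; mL_B] = S·[w00; w01] and [mR_A; mR_B] = S·[w10; w11]:
  w00 = -1/2, w01 = -1, w10 = 1, w11 = 0

-1/2 -1 1 0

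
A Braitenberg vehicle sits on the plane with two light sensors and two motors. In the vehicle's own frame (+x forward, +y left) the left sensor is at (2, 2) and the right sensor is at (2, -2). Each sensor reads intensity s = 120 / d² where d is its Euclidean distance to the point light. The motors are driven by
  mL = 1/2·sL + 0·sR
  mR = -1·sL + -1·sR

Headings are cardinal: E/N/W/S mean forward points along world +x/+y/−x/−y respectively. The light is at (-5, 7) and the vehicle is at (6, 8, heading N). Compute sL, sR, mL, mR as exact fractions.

4/3 60/89 2/3 -536/267

left sensor world pos  = (4, 10); dL² = 90
right sensor world pos = (8, 10); dR² = 178
sL = 120/90 = 4/3
sR = 120/178 = 60/89
mL = 1/2·sL + 0·sR = 2/3
mR = -1·sL + -1·sR = -536/267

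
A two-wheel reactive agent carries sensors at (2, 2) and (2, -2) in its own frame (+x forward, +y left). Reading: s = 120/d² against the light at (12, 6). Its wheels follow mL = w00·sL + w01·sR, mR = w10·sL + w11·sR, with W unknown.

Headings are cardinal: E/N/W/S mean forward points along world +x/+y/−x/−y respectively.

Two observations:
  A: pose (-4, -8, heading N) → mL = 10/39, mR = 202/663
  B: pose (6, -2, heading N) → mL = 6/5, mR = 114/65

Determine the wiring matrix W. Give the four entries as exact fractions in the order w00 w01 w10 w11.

obs A: pose=(-4,-8,N) → sL=10/39, sR=6/17, mL=10/39, mR=202/663
obs B: pose=(6,-2,N) → sL=6/5, sR=30/13, mL=6/5, mR=114/65
sensor matrix S = [[10/39, 6/17], [6/5, 30/13]]; det S = 2416/14365
solve [mL_A; mL_B] = S·[w00; w01] and [mR_A; mR_B] = S·[w10; w11]:
  w00 = 1, w01 = 0, w10 = 1/2, w11 = 1/2

1 0 1/2 1/2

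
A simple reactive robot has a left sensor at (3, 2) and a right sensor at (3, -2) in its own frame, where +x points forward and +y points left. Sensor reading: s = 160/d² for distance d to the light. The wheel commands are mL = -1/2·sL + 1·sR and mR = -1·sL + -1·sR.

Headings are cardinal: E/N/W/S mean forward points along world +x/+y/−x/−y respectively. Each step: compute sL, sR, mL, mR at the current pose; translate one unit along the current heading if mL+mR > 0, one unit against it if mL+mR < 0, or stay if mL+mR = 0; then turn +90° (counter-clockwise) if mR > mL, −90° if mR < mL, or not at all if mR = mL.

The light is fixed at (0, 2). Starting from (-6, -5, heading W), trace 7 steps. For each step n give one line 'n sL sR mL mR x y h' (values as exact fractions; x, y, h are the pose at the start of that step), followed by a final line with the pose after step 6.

0 80/81 80/53 4360/4293 -10720/4293 -6 -5 W
1 32/13 32/5 336/65 -576/65 -5 -5 N
2 4 20/13 -6/13 -72/13 -5 -6 E
3 160/137 32/37 1424/5069 -10304/5069 -6 -6 S
4 80/81 80/53 4360/4293 -10720/4293 -6 -5 W
5 32/13 32/5 336/65 -576/65 -5 -5 N
6 4 20/13 -6/13 -72/13 -5 -6 E
final -6 -6 S

n=0: pose=(-6,-5,W); sL=80/81, sR=80/53; mL=4360/4293, mR=-10720/4293; mL+mR=-40/27 → advance -1; mR−mL=-15080/4293 → turn -1·90°
n=1: pose=(-5,-5,N); sL=32/13, sR=32/5; mL=336/65, mR=-576/65; mL+mR=-48/13 → advance -1; mR−mL=-912/65 → turn -1·90°
n=2: pose=(-5,-6,E); sL=4, sR=20/13; mL=-6/13, mR=-72/13; mL+mR=-6 → advance -1; mR−mL=-66/13 → turn -1·90°
n=3: pose=(-6,-6,S); sL=160/137, sR=32/37; mL=1424/5069, mR=-10304/5069; mL+mR=-240/137 → advance -1; mR−mL=-11728/5069 → turn -1·90°
n=4: pose=(-6,-5,W); sL=80/81, sR=80/53; mL=4360/4293, mR=-10720/4293; mL+mR=-40/27 → advance -1; mR−mL=-15080/4293 → turn -1·90°
n=5: pose=(-5,-5,N); sL=32/13, sR=32/5; mL=336/65, mR=-576/65; mL+mR=-48/13 → advance -1; mR−mL=-912/65 → turn -1·90°
n=6: pose=(-5,-6,E); sL=4, sR=20/13; mL=-6/13, mR=-72/13; mL+mR=-6 → advance -1; mR−mL=-66/13 → turn -1·90°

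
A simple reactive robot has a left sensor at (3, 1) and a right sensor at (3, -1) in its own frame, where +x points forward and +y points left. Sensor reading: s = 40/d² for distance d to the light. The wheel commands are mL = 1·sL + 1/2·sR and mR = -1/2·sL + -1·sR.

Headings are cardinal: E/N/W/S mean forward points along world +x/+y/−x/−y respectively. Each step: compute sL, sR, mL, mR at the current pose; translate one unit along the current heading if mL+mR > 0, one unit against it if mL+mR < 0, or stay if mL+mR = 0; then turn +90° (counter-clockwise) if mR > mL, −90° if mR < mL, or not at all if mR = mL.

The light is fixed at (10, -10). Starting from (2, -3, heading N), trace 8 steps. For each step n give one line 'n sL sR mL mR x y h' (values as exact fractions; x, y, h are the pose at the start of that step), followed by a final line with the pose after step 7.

0 40/181 40/149 9580/26969 -10220/26969 2 -3 N
1 20/37 4/5 174/185 -198/185 2 -4 E
2 40/73 40/109 5820/7957 -5100/7957 1 -4 S
3 1/4 2/9 13/36 -25/72 1 -5 W
4 8/37 8/29 380/1073 -412/1073 0 -5 N
5 20/37 20/29 950/1073 -1030/1073 0 -6 E
6 40/101 8/29 1564/2929 -1388/2929 -1 -6 S
7 1/5 10/53 78/265 -153/530 -1 -7 W
final -2 -7 N

n=0: pose=(2,-3,N); sL=40/181, sR=40/149; mL=9580/26969, mR=-10220/26969; mL+mR=-640/26969 → advance -1; mR−mL=-19800/26969 → turn -1·90°
n=1: pose=(2,-4,E); sL=20/37, sR=4/5; mL=174/185, mR=-198/185; mL+mR=-24/185 → advance -1; mR−mL=-372/185 → turn -1·90°
n=2: pose=(1,-4,S); sL=40/73, sR=40/109; mL=5820/7957, mR=-5100/7957; mL+mR=720/7957 → advance +1; mR−mL=-10920/7957 → turn -1·90°
n=3: pose=(1,-5,W); sL=1/4, sR=2/9; mL=13/36, mR=-25/72; mL+mR=1/72 → advance +1; mR−mL=-17/24 → turn -1·90°
n=4: pose=(0,-5,N); sL=8/37, sR=8/29; mL=380/1073, mR=-412/1073; mL+mR=-32/1073 → advance -1; mR−mL=-792/1073 → turn -1·90°
n=5: pose=(0,-6,E); sL=20/37, sR=20/29; mL=950/1073, mR=-1030/1073; mL+mR=-80/1073 → advance -1; mR−mL=-1980/1073 → turn -1·90°
n=6: pose=(-1,-6,S); sL=40/101, sR=8/29; mL=1564/2929, mR=-1388/2929; mL+mR=176/2929 → advance +1; mR−mL=-2952/2929 → turn -1·90°
n=7: pose=(-1,-7,W); sL=1/5, sR=10/53; mL=78/265, mR=-153/530; mL+mR=3/530 → advance +1; mR−mL=-309/530 → turn -1·90°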